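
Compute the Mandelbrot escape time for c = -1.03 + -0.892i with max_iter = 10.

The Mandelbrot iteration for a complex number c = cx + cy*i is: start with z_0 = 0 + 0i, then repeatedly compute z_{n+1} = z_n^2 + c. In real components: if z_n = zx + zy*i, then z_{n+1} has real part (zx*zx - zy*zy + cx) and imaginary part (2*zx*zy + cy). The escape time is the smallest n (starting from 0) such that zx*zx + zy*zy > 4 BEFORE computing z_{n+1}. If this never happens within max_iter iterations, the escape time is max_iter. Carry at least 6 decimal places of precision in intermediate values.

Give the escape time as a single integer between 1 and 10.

Answer: 3

Derivation:
z_0 = 0 + 0i, c = -1.0300 + -0.8920i
Iter 1: z = -1.0300 + -0.8920i, |z|^2 = 1.8566
Iter 2: z = -0.7648 + 0.9455i, |z|^2 = 1.4789
Iter 3: z = -1.3391 + -2.3382i, |z|^2 = 7.2605
Escaped at iteration 3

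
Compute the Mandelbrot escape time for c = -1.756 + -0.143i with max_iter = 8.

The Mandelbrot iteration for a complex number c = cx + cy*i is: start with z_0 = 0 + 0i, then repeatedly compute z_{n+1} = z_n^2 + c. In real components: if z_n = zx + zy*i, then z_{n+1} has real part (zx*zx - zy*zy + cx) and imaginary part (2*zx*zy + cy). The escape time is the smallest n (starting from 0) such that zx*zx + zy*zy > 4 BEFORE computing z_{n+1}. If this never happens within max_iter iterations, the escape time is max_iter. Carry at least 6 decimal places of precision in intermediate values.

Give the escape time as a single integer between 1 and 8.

Answer: 4

Derivation:
z_0 = 0 + 0i, c = -1.7560 + -0.1430i
Iter 1: z = -1.7560 + -0.1430i, |z|^2 = 3.1040
Iter 2: z = 1.3071 + 0.3592i, |z|^2 = 1.8375
Iter 3: z = -0.1766 + 0.7961i, |z|^2 = 0.6649
Iter 4: z = -2.3585 + -0.4241i, |z|^2 = 5.7425
Escaped at iteration 4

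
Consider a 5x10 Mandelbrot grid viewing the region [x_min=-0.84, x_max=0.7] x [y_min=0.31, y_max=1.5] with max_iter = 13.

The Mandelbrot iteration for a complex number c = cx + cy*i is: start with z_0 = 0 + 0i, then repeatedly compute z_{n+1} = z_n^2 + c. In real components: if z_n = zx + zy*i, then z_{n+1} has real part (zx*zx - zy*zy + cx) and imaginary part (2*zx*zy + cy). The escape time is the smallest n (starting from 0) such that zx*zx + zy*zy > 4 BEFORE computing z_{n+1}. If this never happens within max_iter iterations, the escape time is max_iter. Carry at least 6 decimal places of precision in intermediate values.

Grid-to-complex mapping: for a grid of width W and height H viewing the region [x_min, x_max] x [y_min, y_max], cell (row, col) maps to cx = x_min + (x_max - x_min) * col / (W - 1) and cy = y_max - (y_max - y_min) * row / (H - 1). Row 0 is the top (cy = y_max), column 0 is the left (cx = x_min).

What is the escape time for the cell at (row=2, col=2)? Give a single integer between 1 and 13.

Answer: 3

Derivation:
z_0 = 0 + 0i, c = -0.0700 + 1.2356i
Iter 1: z = -0.0700 + 1.2356i, |z|^2 = 1.5315
Iter 2: z = -1.5917 + 1.0626i, |z|^2 = 3.6626
Iter 3: z = 1.3344 + -2.1470i, |z|^2 = 6.3905
Escaped at iteration 3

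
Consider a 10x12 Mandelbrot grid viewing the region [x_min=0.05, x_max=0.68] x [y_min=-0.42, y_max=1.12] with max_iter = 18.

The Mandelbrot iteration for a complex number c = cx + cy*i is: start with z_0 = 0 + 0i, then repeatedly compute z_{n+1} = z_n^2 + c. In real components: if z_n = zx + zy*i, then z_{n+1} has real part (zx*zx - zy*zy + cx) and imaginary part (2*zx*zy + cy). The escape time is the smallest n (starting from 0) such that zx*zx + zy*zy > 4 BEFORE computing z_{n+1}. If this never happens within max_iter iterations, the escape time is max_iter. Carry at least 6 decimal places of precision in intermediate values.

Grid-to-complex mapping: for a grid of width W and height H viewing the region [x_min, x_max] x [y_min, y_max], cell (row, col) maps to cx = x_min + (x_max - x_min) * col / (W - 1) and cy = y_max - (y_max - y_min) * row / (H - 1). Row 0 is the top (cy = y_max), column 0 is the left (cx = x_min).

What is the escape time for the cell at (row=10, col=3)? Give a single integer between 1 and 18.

z_0 = 0 + 0i, c = 0.2600 + -0.2800i
Iter 1: z = 0.2600 + -0.2800i, |z|^2 = 0.1460
Iter 2: z = 0.2492 + -0.4256i, |z|^2 = 0.2432
Iter 3: z = 0.1410 + -0.4921i, |z|^2 = 0.2621
Iter 4: z = 0.0377 + -0.4187i, |z|^2 = 0.1768
Iter 5: z = 0.0861 + -0.3116i, |z|^2 = 0.1045
Iter 6: z = 0.1703 + -0.3336i, |z|^2 = 0.1403
Iter 7: z = 0.1777 + -0.3937i, |z|^2 = 0.1865
Iter 8: z = 0.1366 + -0.4199i, |z|^2 = 0.1950
Iter 9: z = 0.1023 + -0.3947i, |z|^2 = 0.1663
Iter 10: z = 0.1147 + -0.3608i, |z|^2 = 0.1433
Iter 11: z = 0.1430 + -0.3627i, |z|^2 = 0.1520
Iter 12: z = 0.1489 + -0.3837i, |z|^2 = 0.1694
Iter 13: z = 0.1349 + -0.3942i, |z|^2 = 0.1736
Iter 14: z = 0.1228 + -0.3864i, |z|^2 = 0.1644
Iter 15: z = 0.1258 + -0.3749i, |z|^2 = 0.1564
Iter 16: z = 0.1353 + -0.3743i, |z|^2 = 0.1584
Iter 17: z = 0.1382 + -0.3813i, |z|^2 = 0.1645

Answer: 18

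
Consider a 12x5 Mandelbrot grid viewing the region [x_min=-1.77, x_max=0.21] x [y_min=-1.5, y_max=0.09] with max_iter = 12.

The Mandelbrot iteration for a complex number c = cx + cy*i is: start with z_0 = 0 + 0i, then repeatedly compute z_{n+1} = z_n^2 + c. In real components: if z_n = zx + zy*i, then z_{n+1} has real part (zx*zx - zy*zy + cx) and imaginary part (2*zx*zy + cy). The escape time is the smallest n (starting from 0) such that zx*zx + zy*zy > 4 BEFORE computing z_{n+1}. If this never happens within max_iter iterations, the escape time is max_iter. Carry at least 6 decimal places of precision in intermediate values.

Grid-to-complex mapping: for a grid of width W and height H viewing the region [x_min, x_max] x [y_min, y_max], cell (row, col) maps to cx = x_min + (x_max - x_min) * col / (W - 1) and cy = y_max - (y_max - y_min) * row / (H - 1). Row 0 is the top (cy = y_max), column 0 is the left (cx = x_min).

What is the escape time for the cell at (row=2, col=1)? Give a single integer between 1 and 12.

Answer: 3

Derivation:
z_0 = 0 + 0i, c = -1.5900 + -0.7050i
Iter 1: z = -1.5900 + -0.7050i, |z|^2 = 3.0251
Iter 2: z = 0.4411 + 1.5369i, |z|^2 = 2.5566
Iter 3: z = -3.7575 + 0.6508i, |z|^2 = 14.5424
Escaped at iteration 3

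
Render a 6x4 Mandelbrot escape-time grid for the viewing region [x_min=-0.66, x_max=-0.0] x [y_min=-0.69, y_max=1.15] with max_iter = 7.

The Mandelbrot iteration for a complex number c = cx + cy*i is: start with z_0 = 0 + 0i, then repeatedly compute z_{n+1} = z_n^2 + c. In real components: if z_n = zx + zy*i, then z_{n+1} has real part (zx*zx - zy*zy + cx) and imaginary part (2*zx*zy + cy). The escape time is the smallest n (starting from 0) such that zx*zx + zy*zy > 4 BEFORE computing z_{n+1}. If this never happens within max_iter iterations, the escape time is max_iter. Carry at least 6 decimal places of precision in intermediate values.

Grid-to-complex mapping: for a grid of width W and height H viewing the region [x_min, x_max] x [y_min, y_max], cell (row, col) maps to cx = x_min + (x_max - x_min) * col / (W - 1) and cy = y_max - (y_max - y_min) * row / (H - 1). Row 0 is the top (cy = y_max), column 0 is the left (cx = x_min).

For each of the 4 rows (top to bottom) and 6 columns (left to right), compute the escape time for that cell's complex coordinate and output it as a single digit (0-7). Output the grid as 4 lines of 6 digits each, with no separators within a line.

(row=0, col=0): c = -0.6600 + 1.1500i → escape time 3
(row=0, col=1): c = -0.5280 + 1.1500i → escape time 3
(row=0, col=2): c = -0.3960 + 1.1500i → escape time 3
(row=0, col=3): c = -0.2640 + 1.1500i → escape time 4
(row=0, col=4): c = -0.1320 + 1.1500i → escape time 5
(row=0, col=5): c = 0.0000 + 1.1500i → escape time 4
(row=1, col=0): c = -0.6600 + 0.5367i → escape time 7
(row=1, col=1): c = -0.5280 + 0.5367i → escape time 7
(row=1, col=2): c = -0.3960 + 0.5367i → escape time 7
(row=1, col=3): c = -0.2640 + 0.5367i → escape time 7
(row=1, col=4): c = -0.1320 + 0.5367i → escape time 7
(row=1, col=5): c = 0.0000 + 0.5367i → escape time 7
(row=2, col=0): c = -0.6600 + -0.0767i → escape time 7
(row=2, col=1): c = -0.5280 + -0.0767i → escape time 7
(row=2, col=2): c = -0.3960 + -0.0767i → escape time 7
(row=2, col=3): c = -0.2640 + -0.0767i → escape time 7
(row=2, col=4): c = -0.1320 + -0.0767i → escape time 7
(row=2, col=5): c = 0.0000 + -0.0767i → escape time 7
(row=3, col=0): c = -0.6600 + -0.6900i → escape time 6
(row=3, col=1): c = -0.5280 + -0.6900i → escape time 7
(row=3, col=2): c = -0.3960 + -0.6900i → escape time 7
(row=3, col=3): c = -0.2640 + -0.6900i → escape time 7
(row=3, col=4): c = -0.1320 + -0.6900i → escape time 7
(row=3, col=5): c = 0.0000 + -0.6900i → escape time 7

Answer: 333454
777777
777777
677777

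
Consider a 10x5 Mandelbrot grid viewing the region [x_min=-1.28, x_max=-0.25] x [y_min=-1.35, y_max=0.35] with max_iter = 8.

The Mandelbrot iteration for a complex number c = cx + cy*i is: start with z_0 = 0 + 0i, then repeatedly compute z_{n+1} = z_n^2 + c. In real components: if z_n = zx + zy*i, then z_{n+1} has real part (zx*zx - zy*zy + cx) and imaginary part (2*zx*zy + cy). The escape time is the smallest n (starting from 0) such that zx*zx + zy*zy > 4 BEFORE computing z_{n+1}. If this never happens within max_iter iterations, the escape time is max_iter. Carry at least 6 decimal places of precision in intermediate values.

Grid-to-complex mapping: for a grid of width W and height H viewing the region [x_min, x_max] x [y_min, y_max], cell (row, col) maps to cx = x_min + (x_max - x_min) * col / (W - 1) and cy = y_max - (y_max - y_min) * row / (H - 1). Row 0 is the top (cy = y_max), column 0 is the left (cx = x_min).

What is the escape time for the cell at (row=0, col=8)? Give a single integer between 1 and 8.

Answer: 8

Derivation:
z_0 = 0 + 0i, c = -0.3644 + 0.3500i
Iter 1: z = -0.3644 + 0.3500i, |z|^2 = 0.2553
Iter 2: z = -0.3541 + 0.0949i, |z|^2 = 0.1344
Iter 3: z = -0.2480 + 0.2828i, |z|^2 = 0.1415
Iter 4: z = -0.3829 + 0.2097i, |z|^2 = 0.1906
Iter 5: z = -0.2618 + 0.1894i, |z|^2 = 0.1044
Iter 6: z = -0.3318 + 0.2508i, |z|^2 = 0.1730
Iter 7: z = -0.3173 + 0.1836i, |z|^2 = 0.1344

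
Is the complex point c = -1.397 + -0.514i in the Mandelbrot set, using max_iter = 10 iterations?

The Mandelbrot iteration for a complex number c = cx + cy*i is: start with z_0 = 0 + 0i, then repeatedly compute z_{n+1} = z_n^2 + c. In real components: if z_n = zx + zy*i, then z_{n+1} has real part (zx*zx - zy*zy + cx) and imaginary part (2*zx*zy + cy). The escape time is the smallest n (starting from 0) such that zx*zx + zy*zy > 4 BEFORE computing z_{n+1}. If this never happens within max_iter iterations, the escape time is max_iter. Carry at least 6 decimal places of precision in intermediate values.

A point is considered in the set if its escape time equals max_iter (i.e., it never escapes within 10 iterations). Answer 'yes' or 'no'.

Answer: no

Derivation:
z_0 = 0 + 0i, c = -1.3970 + -0.5140i
Iter 1: z = -1.3970 + -0.5140i, |z|^2 = 2.2158
Iter 2: z = 0.2904 + 0.9221i, |z|^2 = 0.9346
Iter 3: z = -2.1630 + 0.0216i, |z|^2 = 4.6789
Escaped at iteration 3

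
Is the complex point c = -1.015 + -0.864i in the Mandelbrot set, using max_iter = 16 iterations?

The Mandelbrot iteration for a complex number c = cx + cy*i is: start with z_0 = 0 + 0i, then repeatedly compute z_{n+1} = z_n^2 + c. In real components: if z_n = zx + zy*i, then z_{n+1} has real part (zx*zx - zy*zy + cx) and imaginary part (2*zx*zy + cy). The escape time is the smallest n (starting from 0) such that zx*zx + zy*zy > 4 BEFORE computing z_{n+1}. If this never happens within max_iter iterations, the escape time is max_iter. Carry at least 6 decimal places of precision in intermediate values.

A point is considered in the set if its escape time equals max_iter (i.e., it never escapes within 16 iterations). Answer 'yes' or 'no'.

z_0 = 0 + 0i, c = -1.0150 + -0.8640i
Iter 1: z = -1.0150 + -0.8640i, |z|^2 = 1.7767
Iter 2: z = -0.7313 + 0.8899i, |z|^2 = 1.3267
Iter 3: z = -1.2722 + -2.1655i, |z|^2 = 6.3081
Escaped at iteration 3

Answer: no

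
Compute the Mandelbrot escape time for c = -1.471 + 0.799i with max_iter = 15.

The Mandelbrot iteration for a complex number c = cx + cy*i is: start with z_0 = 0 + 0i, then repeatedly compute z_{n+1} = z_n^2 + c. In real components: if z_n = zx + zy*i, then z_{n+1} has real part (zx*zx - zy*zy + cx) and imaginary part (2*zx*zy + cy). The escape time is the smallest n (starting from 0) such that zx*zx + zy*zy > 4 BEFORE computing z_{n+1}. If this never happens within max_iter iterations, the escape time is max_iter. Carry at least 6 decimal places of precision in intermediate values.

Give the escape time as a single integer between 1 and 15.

z_0 = 0 + 0i, c = -1.4710 + 0.7990i
Iter 1: z = -1.4710 + 0.7990i, |z|^2 = 2.8022
Iter 2: z = 0.0544 + -1.5517i, |z|^2 = 2.4106
Iter 3: z = -3.8757 + 0.6301i, |z|^2 = 15.4179
Escaped at iteration 3

Answer: 3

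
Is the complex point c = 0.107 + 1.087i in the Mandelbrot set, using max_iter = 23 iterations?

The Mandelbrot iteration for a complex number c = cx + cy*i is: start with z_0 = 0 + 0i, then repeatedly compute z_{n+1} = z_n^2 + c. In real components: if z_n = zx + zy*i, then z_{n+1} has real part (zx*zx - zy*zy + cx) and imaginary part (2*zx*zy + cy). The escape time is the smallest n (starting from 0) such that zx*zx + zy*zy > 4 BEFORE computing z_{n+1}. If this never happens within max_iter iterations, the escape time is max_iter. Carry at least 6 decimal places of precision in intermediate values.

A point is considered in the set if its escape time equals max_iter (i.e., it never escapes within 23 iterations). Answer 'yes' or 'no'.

Answer: no

Derivation:
z_0 = 0 + 0i, c = 0.1070 + 1.0870i
Iter 1: z = 0.1070 + 1.0870i, |z|^2 = 1.1930
Iter 2: z = -1.0631 + 1.3196i, |z|^2 = 2.8716
Iter 3: z = -0.5042 + -1.7188i, |z|^2 = 3.2085
Iter 4: z = -2.5932 + 2.8202i, |z|^2 = 14.6778
Escaped at iteration 4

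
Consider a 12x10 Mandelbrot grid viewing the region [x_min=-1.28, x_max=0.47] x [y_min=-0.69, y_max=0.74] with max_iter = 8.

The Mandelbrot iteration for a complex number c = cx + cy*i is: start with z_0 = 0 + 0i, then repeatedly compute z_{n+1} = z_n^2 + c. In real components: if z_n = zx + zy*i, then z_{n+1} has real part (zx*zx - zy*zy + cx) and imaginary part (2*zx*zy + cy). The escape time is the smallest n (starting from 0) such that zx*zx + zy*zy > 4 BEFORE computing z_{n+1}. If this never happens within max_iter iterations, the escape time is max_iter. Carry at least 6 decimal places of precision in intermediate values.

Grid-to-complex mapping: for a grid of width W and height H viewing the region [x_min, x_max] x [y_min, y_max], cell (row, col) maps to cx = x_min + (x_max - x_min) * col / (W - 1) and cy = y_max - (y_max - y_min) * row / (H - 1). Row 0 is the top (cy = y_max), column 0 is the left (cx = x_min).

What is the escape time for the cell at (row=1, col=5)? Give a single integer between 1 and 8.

Answer: 8

Derivation:
z_0 = 0 + 0i, c = -0.4845 + 0.5811i
Iter 1: z = -0.4845 + 0.5811i, |z|^2 = 0.5725
Iter 2: z = -0.5875 + 0.0180i, |z|^2 = 0.3454
Iter 3: z = -0.1398 + 0.5600i, |z|^2 = 0.3331
Iter 4: z = -0.7786 + 0.4246i, |z|^2 = 0.7865
Iter 5: z = -0.0586 + -0.0800i, |z|^2 = 0.0098
Iter 6: z = -0.4875 + 0.5905i, |z|^2 = 0.5864
Iter 7: z = -0.5955 + 0.0054i, |z|^2 = 0.3547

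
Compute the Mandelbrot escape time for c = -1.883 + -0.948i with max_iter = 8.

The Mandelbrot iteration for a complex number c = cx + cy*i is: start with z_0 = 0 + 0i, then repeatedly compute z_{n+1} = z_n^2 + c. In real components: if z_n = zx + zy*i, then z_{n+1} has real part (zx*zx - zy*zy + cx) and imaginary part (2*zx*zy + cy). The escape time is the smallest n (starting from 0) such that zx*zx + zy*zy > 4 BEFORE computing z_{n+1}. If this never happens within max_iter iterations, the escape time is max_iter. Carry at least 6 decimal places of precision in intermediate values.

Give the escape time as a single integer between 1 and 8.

z_0 = 0 + 0i, c = -1.8830 + -0.9480i
Iter 1: z = -1.8830 + -0.9480i, |z|^2 = 4.4444
Escaped at iteration 1

Answer: 1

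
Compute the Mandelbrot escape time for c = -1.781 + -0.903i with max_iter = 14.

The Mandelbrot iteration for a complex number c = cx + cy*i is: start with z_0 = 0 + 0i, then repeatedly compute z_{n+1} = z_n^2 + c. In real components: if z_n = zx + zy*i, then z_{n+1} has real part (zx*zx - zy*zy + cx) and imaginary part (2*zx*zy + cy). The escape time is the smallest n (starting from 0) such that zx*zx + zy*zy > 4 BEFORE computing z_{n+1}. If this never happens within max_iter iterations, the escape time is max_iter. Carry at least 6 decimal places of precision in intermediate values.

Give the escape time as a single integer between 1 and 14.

Answer: 2

Derivation:
z_0 = 0 + 0i, c = -1.7810 + -0.9030i
Iter 1: z = -1.7810 + -0.9030i, |z|^2 = 3.9874
Iter 2: z = 0.5756 + 2.3135i, |z|^2 = 5.6835
Escaped at iteration 2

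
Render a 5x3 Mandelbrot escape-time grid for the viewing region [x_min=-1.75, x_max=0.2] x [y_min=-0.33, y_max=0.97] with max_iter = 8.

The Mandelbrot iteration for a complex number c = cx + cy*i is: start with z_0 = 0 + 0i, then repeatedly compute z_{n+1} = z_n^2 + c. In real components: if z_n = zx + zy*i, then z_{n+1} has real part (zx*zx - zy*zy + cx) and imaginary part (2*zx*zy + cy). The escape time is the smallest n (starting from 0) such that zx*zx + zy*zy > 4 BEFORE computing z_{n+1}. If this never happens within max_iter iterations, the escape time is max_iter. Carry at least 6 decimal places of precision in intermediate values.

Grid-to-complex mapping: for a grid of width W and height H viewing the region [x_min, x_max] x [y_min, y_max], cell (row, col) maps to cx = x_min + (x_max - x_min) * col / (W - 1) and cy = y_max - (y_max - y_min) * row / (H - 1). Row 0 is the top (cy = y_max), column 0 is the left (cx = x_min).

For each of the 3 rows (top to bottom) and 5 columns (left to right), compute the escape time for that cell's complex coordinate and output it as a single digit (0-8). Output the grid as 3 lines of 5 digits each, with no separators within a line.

Answer: 13354
48888
48888

Derivation:
(row=0, col=0): c = -1.7500 + 0.9700i → escape time 1
(row=0, col=1): c = -1.2625 + 0.9700i → escape time 3
(row=0, col=2): c = -0.7750 + 0.9700i → escape time 3
(row=0, col=3): c = -0.2875 + 0.9700i → escape time 5
(row=0, col=4): c = 0.2000 + 0.9700i → escape time 4
(row=1, col=0): c = -1.7500 + 0.3200i → escape time 4
(row=1, col=1): c = -1.2625 + 0.3200i → escape time 8
(row=1, col=2): c = -0.7750 + 0.3200i → escape time 8
(row=1, col=3): c = -0.2875 + 0.3200i → escape time 8
(row=1, col=4): c = 0.2000 + 0.3200i → escape time 8
(row=2, col=0): c = -1.7500 + -0.3300i → escape time 4
(row=2, col=1): c = -1.2625 + -0.3300i → escape time 8
(row=2, col=2): c = -0.7750 + -0.3300i → escape time 8
(row=2, col=3): c = -0.2875 + -0.3300i → escape time 8
(row=2, col=4): c = 0.2000 + -0.3300i → escape time 8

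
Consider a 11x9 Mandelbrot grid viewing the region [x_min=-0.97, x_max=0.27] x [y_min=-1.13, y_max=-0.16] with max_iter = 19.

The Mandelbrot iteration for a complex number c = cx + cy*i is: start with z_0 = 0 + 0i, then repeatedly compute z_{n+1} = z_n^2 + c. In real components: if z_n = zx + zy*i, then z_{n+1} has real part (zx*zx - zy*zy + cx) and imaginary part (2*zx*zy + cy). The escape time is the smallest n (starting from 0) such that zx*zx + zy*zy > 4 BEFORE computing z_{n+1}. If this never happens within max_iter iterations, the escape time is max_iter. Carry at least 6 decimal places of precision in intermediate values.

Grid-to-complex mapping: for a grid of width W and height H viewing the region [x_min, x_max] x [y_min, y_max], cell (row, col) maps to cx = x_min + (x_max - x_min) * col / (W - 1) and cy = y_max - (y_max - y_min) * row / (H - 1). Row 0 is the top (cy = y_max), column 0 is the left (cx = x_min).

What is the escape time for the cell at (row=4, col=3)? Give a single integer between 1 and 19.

z_0 = 0 + 0i, c = -0.5980 + -0.6450i
Iter 1: z = -0.5980 + -0.6450i, |z|^2 = 0.7736
Iter 2: z = -0.6564 + 0.1264i, |z|^2 = 0.4469
Iter 3: z = -0.1831 + -0.8110i, |z|^2 = 0.6912
Iter 4: z = -1.2221 + -0.3480i, |z|^2 = 1.6148
Iter 5: z = 0.7745 + 0.2057i, |z|^2 = 0.6422
Iter 6: z = -0.0404 + -0.3264i, |z|^2 = 0.1082
Iter 7: z = -0.7029 + -0.6186i, |z|^2 = 0.8767
Iter 8: z = -0.4866 + 0.2246i, |z|^2 = 0.2873
Iter 9: z = -0.4116 + -0.8636i, |z|^2 = 0.9153
Iter 10: z = -1.1744 + 0.0660i, |z|^2 = 1.3835
Iter 11: z = 0.7768 + -0.8000i, |z|^2 = 1.2434
Iter 12: z = -0.6346 + -1.8879i, |z|^2 = 3.9669
Iter 13: z = -3.7595 + 1.7510i, |z|^2 = 17.2000
Escaped at iteration 13

Answer: 13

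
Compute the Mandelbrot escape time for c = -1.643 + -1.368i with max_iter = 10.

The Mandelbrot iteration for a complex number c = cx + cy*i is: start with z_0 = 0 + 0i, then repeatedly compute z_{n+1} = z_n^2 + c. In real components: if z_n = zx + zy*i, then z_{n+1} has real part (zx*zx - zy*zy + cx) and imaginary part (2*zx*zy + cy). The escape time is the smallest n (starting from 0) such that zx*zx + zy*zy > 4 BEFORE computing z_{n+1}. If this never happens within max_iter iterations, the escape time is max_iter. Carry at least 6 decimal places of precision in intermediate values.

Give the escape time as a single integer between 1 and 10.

z_0 = 0 + 0i, c = -1.6430 + -1.3680i
Iter 1: z = -1.6430 + -1.3680i, |z|^2 = 4.5709
Escaped at iteration 1

Answer: 1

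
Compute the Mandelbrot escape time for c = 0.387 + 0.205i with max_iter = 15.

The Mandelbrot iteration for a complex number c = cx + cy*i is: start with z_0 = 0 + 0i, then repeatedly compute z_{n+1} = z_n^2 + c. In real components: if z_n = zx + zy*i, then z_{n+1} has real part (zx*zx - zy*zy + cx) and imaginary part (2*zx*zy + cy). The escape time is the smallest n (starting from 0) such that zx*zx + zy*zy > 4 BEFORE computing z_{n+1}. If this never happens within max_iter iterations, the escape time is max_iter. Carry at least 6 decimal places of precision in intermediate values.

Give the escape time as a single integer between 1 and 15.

Answer: 15

Derivation:
z_0 = 0 + 0i, c = 0.3870 + 0.2050i
Iter 1: z = 0.3870 + 0.2050i, |z|^2 = 0.1918
Iter 2: z = 0.4947 + 0.3637i, |z|^2 = 0.3770
Iter 3: z = 0.4995 + 0.5648i, |z|^2 = 0.5686
Iter 4: z = 0.3175 + 0.7693i, |z|^2 = 0.6926
Iter 5: z = -0.1040 + 0.6934i, |z|^2 = 0.4917
Iter 6: z = -0.0830 + 0.0607i, |z|^2 = 0.0106
Iter 7: z = 0.3902 + 0.1949i, |z|^2 = 0.1903
Iter 8: z = 0.5013 + 0.3571i, |z|^2 = 0.3788
Iter 9: z = 0.5107 + 0.5630i, |z|^2 = 0.5779
Iter 10: z = 0.3309 + 0.7801i, |z|^2 = 0.7181
Iter 11: z = -0.1121 + 0.7212i, |z|^2 = 0.5327
Iter 12: z = -0.1206 + 0.0433i, |z|^2 = 0.0164
Iter 13: z = 0.3997 + 0.1946i, |z|^2 = 0.1976
Iter 14: z = 0.5089 + 0.3605i, |z|^2 = 0.3889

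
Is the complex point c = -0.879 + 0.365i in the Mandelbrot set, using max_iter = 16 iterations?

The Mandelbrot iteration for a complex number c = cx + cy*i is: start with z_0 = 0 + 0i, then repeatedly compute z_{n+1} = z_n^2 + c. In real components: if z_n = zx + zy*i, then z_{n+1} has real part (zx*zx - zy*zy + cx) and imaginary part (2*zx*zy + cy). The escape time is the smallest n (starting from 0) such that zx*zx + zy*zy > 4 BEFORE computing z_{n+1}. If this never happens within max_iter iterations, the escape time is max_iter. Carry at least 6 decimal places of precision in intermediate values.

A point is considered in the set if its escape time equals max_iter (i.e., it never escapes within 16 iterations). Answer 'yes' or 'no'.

Answer: no

Derivation:
z_0 = 0 + 0i, c = -0.8790 + 0.3650i
Iter 1: z = -0.8790 + 0.3650i, |z|^2 = 0.9059
Iter 2: z = -0.2396 + -0.2767i, |z|^2 = 0.1339
Iter 3: z = -0.8981 + 0.4976i, |z|^2 = 1.0542
Iter 4: z = -0.3199 + -0.5288i, |z|^2 = 0.3820
Iter 5: z = -1.0563 + 0.7033i, |z|^2 = 1.6104
Iter 6: z = -0.2580 + -1.1208i, |z|^2 = 1.3228
Iter 7: z = -2.0687 + 0.9433i, |z|^2 = 5.1691
Escaped at iteration 7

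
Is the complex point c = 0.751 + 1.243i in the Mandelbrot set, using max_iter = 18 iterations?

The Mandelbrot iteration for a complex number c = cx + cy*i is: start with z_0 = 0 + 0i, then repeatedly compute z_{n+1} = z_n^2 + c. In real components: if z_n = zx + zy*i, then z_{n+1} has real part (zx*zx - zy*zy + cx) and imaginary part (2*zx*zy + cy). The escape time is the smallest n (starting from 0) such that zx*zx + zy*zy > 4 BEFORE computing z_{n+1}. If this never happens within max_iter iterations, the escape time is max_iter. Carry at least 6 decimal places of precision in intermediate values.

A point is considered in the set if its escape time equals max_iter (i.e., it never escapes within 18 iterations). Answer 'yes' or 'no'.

Answer: no

Derivation:
z_0 = 0 + 0i, c = 0.7510 + 1.2430i
Iter 1: z = 0.7510 + 1.2430i, |z|^2 = 2.1091
Iter 2: z = -0.2300 + 3.1100i, |z|^2 = 9.7249
Escaped at iteration 2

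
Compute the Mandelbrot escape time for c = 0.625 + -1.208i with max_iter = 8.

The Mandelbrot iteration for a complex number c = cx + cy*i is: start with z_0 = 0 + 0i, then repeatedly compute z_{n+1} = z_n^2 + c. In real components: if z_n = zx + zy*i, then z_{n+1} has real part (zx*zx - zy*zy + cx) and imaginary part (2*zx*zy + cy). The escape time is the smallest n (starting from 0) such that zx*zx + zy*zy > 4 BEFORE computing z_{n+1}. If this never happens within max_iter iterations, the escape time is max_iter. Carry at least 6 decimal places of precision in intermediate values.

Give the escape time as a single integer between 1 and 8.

Answer: 2

Derivation:
z_0 = 0 + 0i, c = 0.6250 + -1.2080i
Iter 1: z = 0.6250 + -1.2080i, |z|^2 = 1.8499
Iter 2: z = -0.4436 + -2.7180i, |z|^2 = 7.5843
Escaped at iteration 2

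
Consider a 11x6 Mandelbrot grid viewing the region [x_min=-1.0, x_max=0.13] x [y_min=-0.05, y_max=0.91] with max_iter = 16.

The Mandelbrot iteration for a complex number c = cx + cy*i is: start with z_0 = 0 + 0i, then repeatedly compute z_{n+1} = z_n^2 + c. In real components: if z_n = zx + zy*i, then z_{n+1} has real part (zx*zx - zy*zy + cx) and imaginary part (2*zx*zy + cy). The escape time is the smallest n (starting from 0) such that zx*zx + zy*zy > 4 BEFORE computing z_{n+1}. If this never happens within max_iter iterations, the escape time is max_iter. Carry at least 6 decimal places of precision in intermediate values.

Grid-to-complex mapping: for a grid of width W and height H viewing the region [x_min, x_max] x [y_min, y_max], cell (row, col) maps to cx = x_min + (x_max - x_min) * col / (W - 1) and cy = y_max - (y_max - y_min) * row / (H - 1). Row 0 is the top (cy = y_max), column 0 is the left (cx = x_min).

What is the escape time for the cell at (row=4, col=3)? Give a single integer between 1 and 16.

z_0 = 0 + 0i, c = -0.6610 + 0.1420i
Iter 1: z = -0.6610 + 0.1420i, |z|^2 = 0.4571
Iter 2: z = -0.2442 + -0.0457i, |z|^2 = 0.0617
Iter 3: z = -0.6034 + 0.1643i, |z|^2 = 0.3911
Iter 4: z = -0.3239 + -0.0563i, |z|^2 = 0.1081
Iter 5: z = -0.5593 + 0.1785i, |z|^2 = 0.3447
Iter 6: z = -0.3801 + -0.0577i, |z|^2 = 0.1478
Iter 7: z = -0.5199 + 0.1858i, |z|^2 = 0.3048
Iter 8: z = -0.4253 + -0.0512i, |z|^2 = 0.1835
Iter 9: z = -0.4828 + 0.1856i, |z|^2 = 0.2675
Iter 10: z = -0.4624 + -0.0372i, |z|^2 = 0.2152
Iter 11: z = -0.4486 + 0.1764i, |z|^2 = 0.2324
Iter 12: z = -0.4909 + -0.0162i, |z|^2 = 0.2412
Iter 13: z = -0.4203 + 0.1579i, |z|^2 = 0.2016
Iter 14: z = -0.5093 + 0.0092i, |z|^2 = 0.2594
Iter 15: z = -0.4017 + 0.1326i, |z|^2 = 0.1790

Answer: 16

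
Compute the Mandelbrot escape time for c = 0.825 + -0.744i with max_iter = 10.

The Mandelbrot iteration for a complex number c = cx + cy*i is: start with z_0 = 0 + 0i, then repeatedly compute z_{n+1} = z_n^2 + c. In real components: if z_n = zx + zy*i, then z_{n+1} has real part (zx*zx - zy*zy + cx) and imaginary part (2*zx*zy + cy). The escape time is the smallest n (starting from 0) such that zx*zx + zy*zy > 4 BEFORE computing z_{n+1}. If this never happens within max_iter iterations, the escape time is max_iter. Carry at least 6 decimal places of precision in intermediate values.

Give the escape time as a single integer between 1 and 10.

Answer: 2

Derivation:
z_0 = 0 + 0i, c = 0.8250 + -0.7440i
Iter 1: z = 0.8250 + -0.7440i, |z|^2 = 1.2342
Iter 2: z = 0.9521 + -1.9716i, |z|^2 = 4.7937
Escaped at iteration 2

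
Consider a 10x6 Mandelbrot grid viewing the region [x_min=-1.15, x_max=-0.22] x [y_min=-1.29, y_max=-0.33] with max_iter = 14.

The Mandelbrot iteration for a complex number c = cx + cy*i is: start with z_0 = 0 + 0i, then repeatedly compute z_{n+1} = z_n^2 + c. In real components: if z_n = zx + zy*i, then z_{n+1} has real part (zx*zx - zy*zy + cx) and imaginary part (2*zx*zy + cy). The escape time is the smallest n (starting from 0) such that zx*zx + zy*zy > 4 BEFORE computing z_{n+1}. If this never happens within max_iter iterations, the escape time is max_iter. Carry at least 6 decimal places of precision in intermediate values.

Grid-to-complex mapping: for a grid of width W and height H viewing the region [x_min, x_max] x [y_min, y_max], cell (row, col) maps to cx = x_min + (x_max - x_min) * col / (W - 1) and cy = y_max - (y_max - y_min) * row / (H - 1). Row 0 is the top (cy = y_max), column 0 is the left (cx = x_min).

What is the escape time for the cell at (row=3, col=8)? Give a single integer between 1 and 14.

Answer: 5

Derivation:
z_0 = 0 + 0i, c = -0.3233 + -0.9060i
Iter 1: z = -0.3233 + -0.9060i, |z|^2 = 0.9254
Iter 2: z = -1.0396 + -0.3201i, |z|^2 = 1.1833
Iter 3: z = 0.6550 + -0.2404i, |z|^2 = 0.4868
Iter 4: z = 0.0479 + -1.2209i, |z|^2 = 1.4929
Iter 5: z = -1.8117 + -1.0230i, |z|^2 = 4.3287
Escaped at iteration 5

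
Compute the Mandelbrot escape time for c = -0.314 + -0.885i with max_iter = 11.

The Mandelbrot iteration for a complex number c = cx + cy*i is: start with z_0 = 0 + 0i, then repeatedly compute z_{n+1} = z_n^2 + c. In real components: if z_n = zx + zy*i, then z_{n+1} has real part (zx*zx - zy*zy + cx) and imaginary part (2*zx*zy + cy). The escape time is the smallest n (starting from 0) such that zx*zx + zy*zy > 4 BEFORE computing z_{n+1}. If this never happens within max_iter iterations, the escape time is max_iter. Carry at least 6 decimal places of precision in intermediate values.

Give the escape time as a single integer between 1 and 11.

z_0 = 0 + 0i, c = -0.3140 + -0.8850i
Iter 1: z = -0.3140 + -0.8850i, |z|^2 = 0.8818
Iter 2: z = -0.9986 + -0.3292i, |z|^2 = 1.1056
Iter 3: z = 0.5749 + -0.2275i, |z|^2 = 0.3822
Iter 4: z = -0.0353 + -1.1465i, |z|^2 = 1.3158
Iter 5: z = -1.6273 + -0.8041i, |z|^2 = 3.2947
Iter 6: z = 1.6874 + 1.7321i, |z|^2 = 5.8475
Escaped at iteration 6

Answer: 6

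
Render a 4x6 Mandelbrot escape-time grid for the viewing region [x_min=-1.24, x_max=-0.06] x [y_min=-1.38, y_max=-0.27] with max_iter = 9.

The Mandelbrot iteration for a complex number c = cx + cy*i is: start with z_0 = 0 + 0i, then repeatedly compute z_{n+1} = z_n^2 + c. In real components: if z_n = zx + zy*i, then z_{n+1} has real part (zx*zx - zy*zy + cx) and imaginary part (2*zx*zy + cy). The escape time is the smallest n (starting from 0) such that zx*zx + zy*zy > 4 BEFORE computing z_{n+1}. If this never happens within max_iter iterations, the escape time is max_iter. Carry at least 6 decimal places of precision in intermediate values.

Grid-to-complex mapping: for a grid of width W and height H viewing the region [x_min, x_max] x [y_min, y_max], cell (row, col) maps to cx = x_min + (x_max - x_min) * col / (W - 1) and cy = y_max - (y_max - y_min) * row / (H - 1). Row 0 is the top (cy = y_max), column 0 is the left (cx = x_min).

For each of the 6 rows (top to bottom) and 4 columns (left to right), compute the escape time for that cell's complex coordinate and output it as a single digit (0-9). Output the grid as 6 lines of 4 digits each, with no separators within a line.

Answer: 9999
5699
3479
3349
2334
2222

Derivation:
(row=0, col=0): c = -1.2400 + -0.2700i → escape time 9
(row=0, col=1): c = -0.8467 + -0.2700i → escape time 9
(row=0, col=2): c = -0.4533 + -0.2700i → escape time 9
(row=0, col=3): c = -0.0600 + -0.2700i → escape time 9
(row=1, col=0): c = -1.2400 + -0.4920i → escape time 5
(row=1, col=1): c = -0.8467 + -0.4920i → escape time 6
(row=1, col=2): c = -0.4533 + -0.4920i → escape time 9
(row=1, col=3): c = -0.0600 + -0.4920i → escape time 9
(row=2, col=0): c = -1.2400 + -0.7140i → escape time 3
(row=2, col=1): c = -0.8467 + -0.7140i → escape time 4
(row=2, col=2): c = -0.4533 + -0.7140i → escape time 7
(row=2, col=3): c = -0.0600 + -0.7140i → escape time 9
(row=3, col=0): c = -1.2400 + -0.9360i → escape time 3
(row=3, col=1): c = -0.8467 + -0.9360i → escape time 3
(row=3, col=2): c = -0.4533 + -0.9360i → escape time 4
(row=3, col=3): c = -0.0600 + -0.9360i → escape time 9
(row=4, col=0): c = -1.2400 + -1.1580i → escape time 2
(row=4, col=1): c = -0.8467 + -1.1580i → escape time 3
(row=4, col=2): c = -0.4533 + -1.1580i → escape time 3
(row=4, col=3): c = -0.0600 + -1.1580i → escape time 4
(row=5, col=0): c = -1.2400 + -1.3800i → escape time 2
(row=5, col=1): c = -0.8467 + -1.3800i → escape time 2
(row=5, col=2): c = -0.4533 + -1.3800i → escape time 2
(row=5, col=3): c = -0.0600 + -1.3800i → escape time 2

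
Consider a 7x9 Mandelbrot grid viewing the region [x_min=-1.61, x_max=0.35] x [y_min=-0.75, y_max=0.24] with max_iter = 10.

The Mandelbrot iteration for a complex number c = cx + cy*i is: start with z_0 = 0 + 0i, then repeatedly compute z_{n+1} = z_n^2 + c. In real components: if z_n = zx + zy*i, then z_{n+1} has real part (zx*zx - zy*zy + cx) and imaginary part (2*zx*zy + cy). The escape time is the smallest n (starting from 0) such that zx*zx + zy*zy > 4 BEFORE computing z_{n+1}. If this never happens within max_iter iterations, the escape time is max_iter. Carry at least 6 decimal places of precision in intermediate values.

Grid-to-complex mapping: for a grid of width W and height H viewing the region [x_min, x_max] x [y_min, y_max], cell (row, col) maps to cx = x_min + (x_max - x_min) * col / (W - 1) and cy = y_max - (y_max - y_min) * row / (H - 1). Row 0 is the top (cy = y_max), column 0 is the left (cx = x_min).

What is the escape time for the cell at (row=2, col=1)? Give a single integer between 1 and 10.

z_0 = 0 + 0i, c = -1.2833 + -0.0075i
Iter 1: z = -1.2833 + -0.0075i, |z|^2 = 1.6470
Iter 2: z = 0.3636 + 0.0118i, |z|^2 = 0.1323
Iter 3: z = -1.1513 + 0.0010i, |z|^2 = 1.3255
Iter 4: z = 0.0422 + -0.0099i, |z|^2 = 0.0019
Iter 5: z = -1.2817 + -0.0083i, |z|^2 = 1.6427
Iter 6: z = 0.3592 + 0.0139i, |z|^2 = 0.1292
Iter 7: z = -1.1545 + 0.0025i, |z|^2 = 1.3328
Iter 8: z = 0.0495 + -0.0132i, |z|^2 = 0.0026
Iter 9: z = -1.2811 + -0.0088i, |z|^2 = 1.6412

Answer: 10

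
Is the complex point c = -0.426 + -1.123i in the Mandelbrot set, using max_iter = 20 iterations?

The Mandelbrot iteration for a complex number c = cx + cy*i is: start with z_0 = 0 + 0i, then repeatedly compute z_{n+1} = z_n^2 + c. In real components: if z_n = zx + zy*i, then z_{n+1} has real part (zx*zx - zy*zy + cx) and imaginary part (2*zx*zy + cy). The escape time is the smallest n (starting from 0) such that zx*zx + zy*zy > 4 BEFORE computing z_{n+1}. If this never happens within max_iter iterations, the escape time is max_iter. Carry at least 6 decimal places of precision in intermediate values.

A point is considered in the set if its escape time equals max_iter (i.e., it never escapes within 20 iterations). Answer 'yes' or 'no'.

Answer: no

Derivation:
z_0 = 0 + 0i, c = -0.4260 + -1.1230i
Iter 1: z = -0.4260 + -1.1230i, |z|^2 = 1.4426
Iter 2: z = -1.5057 + -0.1662i, |z|^2 = 2.2946
Iter 3: z = 1.8134 + -0.6225i, |z|^2 = 3.6758
Iter 4: z = 2.4748 + -3.3807i, |z|^2 = 17.5535
Escaped at iteration 4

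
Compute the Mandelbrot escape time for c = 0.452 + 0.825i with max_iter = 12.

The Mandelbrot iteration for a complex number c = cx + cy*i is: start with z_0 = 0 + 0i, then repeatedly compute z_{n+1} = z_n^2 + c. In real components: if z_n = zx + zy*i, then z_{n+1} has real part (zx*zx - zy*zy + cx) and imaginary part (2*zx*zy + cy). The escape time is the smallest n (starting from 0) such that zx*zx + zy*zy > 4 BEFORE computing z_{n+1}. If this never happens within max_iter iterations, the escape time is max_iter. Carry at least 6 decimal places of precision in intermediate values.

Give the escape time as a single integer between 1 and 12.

z_0 = 0 + 0i, c = 0.4520 + 0.8250i
Iter 1: z = 0.4520 + 0.8250i, |z|^2 = 0.8849
Iter 2: z = -0.0243 + 1.5708i, |z|^2 = 2.4680
Iter 3: z = -2.0148 + 0.7486i, |z|^2 = 4.6199
Escaped at iteration 3

Answer: 3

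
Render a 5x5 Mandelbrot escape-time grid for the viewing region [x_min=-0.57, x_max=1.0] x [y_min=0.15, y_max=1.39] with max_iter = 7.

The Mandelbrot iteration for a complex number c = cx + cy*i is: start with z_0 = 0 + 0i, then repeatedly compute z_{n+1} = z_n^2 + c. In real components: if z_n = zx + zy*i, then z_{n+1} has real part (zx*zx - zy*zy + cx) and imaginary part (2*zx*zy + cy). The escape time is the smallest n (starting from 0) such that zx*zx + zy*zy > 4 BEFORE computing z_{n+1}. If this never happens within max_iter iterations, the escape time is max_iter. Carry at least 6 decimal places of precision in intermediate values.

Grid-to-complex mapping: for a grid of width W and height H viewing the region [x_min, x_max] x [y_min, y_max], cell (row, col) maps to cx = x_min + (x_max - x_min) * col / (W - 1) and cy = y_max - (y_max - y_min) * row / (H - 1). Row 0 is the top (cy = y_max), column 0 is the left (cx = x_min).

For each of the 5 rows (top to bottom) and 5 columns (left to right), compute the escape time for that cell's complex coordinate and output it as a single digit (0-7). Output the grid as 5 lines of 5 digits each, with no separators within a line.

(row=0, col=0): c = -0.5700 + 1.3900i → escape time 2
(row=0, col=1): c = -0.1775 + 1.3900i → escape time 2
(row=0, col=2): c = 0.2150 + 1.3900i → escape time 2
(row=0, col=3): c = 0.6075 + 1.3900i → escape time 2
(row=0, col=4): c = 1.0000 + 1.3900i → escape time 2
(row=1, col=0): c = -0.5700 + 1.0800i → escape time 3
(row=1, col=1): c = -0.1775 + 1.0800i → escape time 7
(row=1, col=2): c = 0.2150 + 1.0800i → escape time 3
(row=1, col=3): c = 0.6075 + 1.0800i → escape time 2
(row=1, col=4): c = 1.0000 + 1.0800i → escape time 2
(row=2, col=0): c = -0.5700 + 0.7700i → escape time 5
(row=2, col=1): c = -0.1775 + 0.7700i → escape time 7
(row=2, col=2): c = 0.2150 + 0.7700i → escape time 5
(row=2, col=3): c = 0.6075 + 0.7700i → escape time 3
(row=2, col=4): c = 1.0000 + 0.7700i → escape time 2
(row=3, col=0): c = -0.5700 + 0.4600i → escape time 7
(row=3, col=1): c = -0.1775 + 0.4600i → escape time 7
(row=3, col=2): c = 0.2150 + 0.4600i → escape time 7
(row=3, col=3): c = 0.6075 + 0.4600i → escape time 3
(row=3, col=4): c = 1.0000 + 0.4600i → escape time 2
(row=4, col=0): c = -0.5700 + 0.1500i → escape time 7
(row=4, col=1): c = -0.1775 + 0.1500i → escape time 7
(row=4, col=2): c = 0.2150 + 0.1500i → escape time 7
(row=4, col=3): c = 0.6075 + 0.1500i → escape time 4
(row=4, col=4): c = 1.0000 + 0.1500i → escape time 2

Answer: 22222
37322
57532
77732
77742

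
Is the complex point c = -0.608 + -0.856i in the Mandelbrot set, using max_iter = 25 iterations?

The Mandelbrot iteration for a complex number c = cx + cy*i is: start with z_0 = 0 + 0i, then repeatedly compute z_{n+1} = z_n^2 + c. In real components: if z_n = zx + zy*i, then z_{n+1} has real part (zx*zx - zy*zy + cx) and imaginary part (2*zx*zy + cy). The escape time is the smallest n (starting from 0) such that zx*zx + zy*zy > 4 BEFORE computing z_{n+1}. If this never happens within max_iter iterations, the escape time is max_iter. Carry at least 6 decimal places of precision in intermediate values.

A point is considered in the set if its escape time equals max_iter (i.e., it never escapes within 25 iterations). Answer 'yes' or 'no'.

z_0 = 0 + 0i, c = -0.6080 + -0.8560i
Iter 1: z = -0.6080 + -0.8560i, |z|^2 = 1.1024
Iter 2: z = -0.9711 + 0.1849i, |z|^2 = 0.9772
Iter 3: z = 0.3008 + -1.2151i, |z|^2 = 1.5669
Iter 4: z = -1.9940 + -1.5870i, |z|^2 = 6.4945
Escaped at iteration 4

Answer: no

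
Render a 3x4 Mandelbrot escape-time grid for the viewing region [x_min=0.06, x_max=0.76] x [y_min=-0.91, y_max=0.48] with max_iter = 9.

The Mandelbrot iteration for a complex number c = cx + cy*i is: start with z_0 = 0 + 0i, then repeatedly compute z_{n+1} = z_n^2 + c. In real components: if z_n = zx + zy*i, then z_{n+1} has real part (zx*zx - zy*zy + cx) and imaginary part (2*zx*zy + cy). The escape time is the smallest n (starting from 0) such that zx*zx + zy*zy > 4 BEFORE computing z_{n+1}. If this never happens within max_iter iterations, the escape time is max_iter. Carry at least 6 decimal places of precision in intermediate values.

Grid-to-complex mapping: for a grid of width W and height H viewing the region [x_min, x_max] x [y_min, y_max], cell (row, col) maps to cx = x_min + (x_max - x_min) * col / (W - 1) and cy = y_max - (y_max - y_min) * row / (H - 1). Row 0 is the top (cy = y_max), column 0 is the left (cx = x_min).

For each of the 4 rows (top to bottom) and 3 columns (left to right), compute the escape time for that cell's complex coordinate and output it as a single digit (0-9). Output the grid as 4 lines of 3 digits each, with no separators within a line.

Answer: 973
963
973
632

Derivation:
(row=0, col=0): c = 0.0600 + 0.4800i → escape time 9
(row=0, col=1): c = 0.4100 + 0.4800i → escape time 7
(row=0, col=2): c = 0.7600 + 0.4800i → escape time 3
(row=1, col=0): c = 0.0600 + 0.0167i → escape time 9
(row=1, col=1): c = 0.4100 + 0.0167i → escape time 6
(row=1, col=2): c = 0.7600 + 0.0167i → escape time 3
(row=2, col=0): c = 0.0600 + -0.4467i → escape time 9
(row=2, col=1): c = 0.4100 + -0.4467i → escape time 7
(row=2, col=2): c = 0.7600 + -0.4467i → escape time 3
(row=3, col=0): c = 0.0600 + -0.9100i → escape time 6
(row=3, col=1): c = 0.4100 + -0.9100i → escape time 3
(row=3, col=2): c = 0.7600 + -0.9100i → escape time 2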